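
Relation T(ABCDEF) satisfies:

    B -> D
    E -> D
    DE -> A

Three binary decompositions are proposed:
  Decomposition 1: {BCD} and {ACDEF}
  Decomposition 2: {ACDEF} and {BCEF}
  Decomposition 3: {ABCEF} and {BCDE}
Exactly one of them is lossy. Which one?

Decomposition 1

Decomposition 1: common = {CD}, closure = {CD} → lossy.
Decomposition 2: common = {CEF}, closure = {ACDEF} → lossless.
Decomposition 3: common = {BCE}, closure = {ABCDE} → lossless.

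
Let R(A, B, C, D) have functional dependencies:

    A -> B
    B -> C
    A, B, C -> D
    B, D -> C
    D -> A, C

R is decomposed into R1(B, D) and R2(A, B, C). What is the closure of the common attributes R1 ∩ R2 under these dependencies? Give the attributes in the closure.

B, C

R1 ∩ R2 = {B}.
B → C applies, adding C
Closure: {B, C}.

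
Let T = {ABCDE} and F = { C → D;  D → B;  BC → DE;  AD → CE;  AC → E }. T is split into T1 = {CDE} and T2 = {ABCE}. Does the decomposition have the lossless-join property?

Common attributes: T1 ∩ T2 = {CE}.
Closure of {CE}: C → D applies, adding D; D → B applies, adding B. So (CE)⁺ = {BCDE}.
This closure contains every attribute of T1, so T1 ∩ T2 → T1. The join is lossless.

Yes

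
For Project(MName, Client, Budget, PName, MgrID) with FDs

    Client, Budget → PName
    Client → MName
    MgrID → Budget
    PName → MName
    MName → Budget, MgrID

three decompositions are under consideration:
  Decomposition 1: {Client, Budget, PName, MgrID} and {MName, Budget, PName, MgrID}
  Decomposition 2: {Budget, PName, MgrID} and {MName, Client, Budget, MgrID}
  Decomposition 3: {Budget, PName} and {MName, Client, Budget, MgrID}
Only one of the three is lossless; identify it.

Decomposition 1: common = {Budget, PName, MgrID}, closure = {MName, Budget, PName, MgrID} → lossless.
Decomposition 2: common = {Budget, MgrID}, closure = {Budget, MgrID} → lossy.
Decomposition 3: common = {Budget}, closure = {Budget} → lossy.

Decomposition 1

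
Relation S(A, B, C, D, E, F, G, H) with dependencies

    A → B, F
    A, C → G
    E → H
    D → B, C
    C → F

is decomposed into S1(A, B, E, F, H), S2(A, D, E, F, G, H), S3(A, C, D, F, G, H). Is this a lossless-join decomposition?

Yes

Chase test. Columns are A, B, C, D, E, F, G, H; row i has aⱼ where attribute j ∈ Si, else bᵢⱼ.
Initial tableau (one row per fragment):
  row 1: a1 a2 b13 b14 a5 a6 b17 a8
  row 2: a1 b22 b23 a4 a5 a6 a7 a8
  row 3: a1 b32 a3 a4 b35 a6 a7 a8
Rows 1 and 2 agree on A; apply A→B, F and equate their B, F entries.
Rows 1 and 3 agree on A; apply A→B, F and equate their B, F entries.
Rows 2 and 3 agree on D; apply D→B, C and equate their B, C entries.
Row 2 is now all distinguished symbols — the join is lossless.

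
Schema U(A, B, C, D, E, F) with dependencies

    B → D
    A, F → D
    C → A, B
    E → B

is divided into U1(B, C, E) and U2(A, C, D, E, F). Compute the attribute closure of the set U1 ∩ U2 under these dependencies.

U1 ∩ U2 = {C, E}.
C → A, B applies, adding A, B
B → D applies, adding D
Closure: {A, B, C, D, E}.

A, B, C, D, E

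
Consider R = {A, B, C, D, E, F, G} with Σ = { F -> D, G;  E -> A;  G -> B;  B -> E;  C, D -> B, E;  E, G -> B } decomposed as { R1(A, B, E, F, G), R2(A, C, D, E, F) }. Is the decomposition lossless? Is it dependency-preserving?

lossless but not dependency-preserving

Lossless test: (A, E, F)⁺ = {A, B, D, E, F, G}, which contains all of one fragment — lossless.
Dependency preservation: the restricted closure of {C, D} across the fragments never reaches {B, E}, so C, D → B, E cannot be enforced without a join — not preserved.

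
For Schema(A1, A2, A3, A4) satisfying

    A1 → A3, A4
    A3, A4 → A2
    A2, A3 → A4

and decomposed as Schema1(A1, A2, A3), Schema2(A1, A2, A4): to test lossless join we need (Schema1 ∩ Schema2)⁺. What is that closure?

A1, A2, A3, A4

Schema1 ∩ Schema2 = {A1, A2}.
A1 → A3, A4 applies, adding A3, A4
Closure: {A1, A2, A3, A4}.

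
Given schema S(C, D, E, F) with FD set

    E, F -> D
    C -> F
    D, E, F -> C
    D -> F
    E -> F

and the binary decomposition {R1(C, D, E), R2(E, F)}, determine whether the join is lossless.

Common attributes: R1 ∩ R2 = {E}.
Closure of {E}: E → F applies, adding F; E, F → D applies, adding D; D, E, F → C applies, adding C. So (E)⁺ = {C, D, E, F}.
This closure contains every attribute of R1, so R1 ∩ R2 → R1. The join is lossless.

Yes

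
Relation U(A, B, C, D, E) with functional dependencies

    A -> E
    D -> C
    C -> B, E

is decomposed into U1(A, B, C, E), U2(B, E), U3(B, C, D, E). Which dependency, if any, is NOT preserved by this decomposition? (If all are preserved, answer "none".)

A → E lies within U1.
D → C lies within U3.
C → B, E lies within U1.
Every dependency is enforceable on the fragments, so the decomposition is dependency-preserving.

none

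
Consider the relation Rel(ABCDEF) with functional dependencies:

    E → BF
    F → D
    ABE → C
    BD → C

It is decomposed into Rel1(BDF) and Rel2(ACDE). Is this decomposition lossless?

Common attributes: Rel1 ∩ Rel2 = {D}.
No dependency enlarges {D}, so (D)⁺ = {D}.
The closure contains neither all of Rel1 = {BDF} nor all of Rel2 = {ACDE}, so the common attributes are not a superkey of either fragment. The join is lossy.

No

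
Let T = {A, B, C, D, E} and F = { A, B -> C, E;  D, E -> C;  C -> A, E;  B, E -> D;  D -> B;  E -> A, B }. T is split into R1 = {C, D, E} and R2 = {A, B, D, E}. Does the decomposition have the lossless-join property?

Common attributes: R1 ∩ R2 = {D, E}.
Closure of {D, E}: D, E → C applies, adding C; C → A, E applies, adding A; D → B applies, adding B. So (D, E)⁺ = {A, B, C, D, E}.
This closure contains every attribute of R1, so R1 ∩ R2 → R1. The join is lossless.

Yes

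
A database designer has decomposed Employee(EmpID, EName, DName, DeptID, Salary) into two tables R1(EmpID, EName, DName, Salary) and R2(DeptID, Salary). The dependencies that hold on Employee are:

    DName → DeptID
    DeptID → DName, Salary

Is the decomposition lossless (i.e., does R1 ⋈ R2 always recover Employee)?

Common attributes: R1 ∩ R2 = {Salary}.
No dependency enlarges {Salary}, so (Salary)⁺ = {Salary}.
The closure contains neither all of R1 = {EmpID, EName, DName, Salary} nor all of R2 = {DeptID, Salary}, so the common attributes are not a superkey of either fragment. The join is lossy.

No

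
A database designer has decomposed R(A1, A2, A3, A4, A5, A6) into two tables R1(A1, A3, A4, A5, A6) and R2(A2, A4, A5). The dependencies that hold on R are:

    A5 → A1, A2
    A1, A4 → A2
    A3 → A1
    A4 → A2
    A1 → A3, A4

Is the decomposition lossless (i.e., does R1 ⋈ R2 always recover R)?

Common attributes: R1 ∩ R2 = {A4, A5}.
Closure of {A4, A5}: A5 → A1, A2 applies, adding A1, A2; A1 → A3, A4 applies, adding A3. So (A4, A5)⁺ = {A1, A2, A3, A4, A5}.
This closure contains every attribute of R2, so R1 ∩ R2 → R2. The join is lossless.

Yes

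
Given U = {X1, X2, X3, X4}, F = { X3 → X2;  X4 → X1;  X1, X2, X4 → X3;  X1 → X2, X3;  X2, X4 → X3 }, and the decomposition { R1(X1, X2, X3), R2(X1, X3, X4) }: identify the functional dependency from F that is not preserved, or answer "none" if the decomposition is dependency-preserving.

X3 → X2 lies within R1.
X4 → X1 lies within R2.
X1, X2, X4 → X3: restricted closure across fragments reaches X3.
X1 → X2, X3 lies within R1.
X2, X4 → X3: restricted closure across fragments reaches X3.
Every dependency is enforceable on the fragments, so the decomposition is dependency-preserving.

none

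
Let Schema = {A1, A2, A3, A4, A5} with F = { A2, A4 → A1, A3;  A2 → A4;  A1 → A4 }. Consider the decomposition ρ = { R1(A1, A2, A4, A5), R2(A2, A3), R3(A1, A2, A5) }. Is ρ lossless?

Chase test. Columns are A1, A2, A3, A4, A5; row i has aⱼ where attribute j ∈ Ri, else bᵢⱼ.
Initial tableau (one row per fragment):
  row 1: a1 a2 b13 a4 a5
  row 2: b21 a2 a3 b24 b25
  row 3: a1 a2 b33 b34 a5
Rows 1 and 2 agree on A2; apply A2→A4 and equate their A4 entries.
Rows 1 and 3 agree on A2; apply A2→A4 and equate their A4 entries.
Rows 1 and 2 agree on A2, A4; apply A2, A4→A1, A3 and equate their A1, A3 entries.
Rows 1 and 3 agree on A2, A4; apply A2, A4→A1, A3 and equate their A1, A3 entries.
Row 1 is now all distinguished symbols — the join is lossless.

Yes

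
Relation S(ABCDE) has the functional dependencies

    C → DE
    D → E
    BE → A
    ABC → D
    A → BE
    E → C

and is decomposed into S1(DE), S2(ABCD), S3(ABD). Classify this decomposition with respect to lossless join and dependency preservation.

lossless and dependency-preserving

Lossless test (chase): Rows 1 and 2 agree on D; apply D→E and equate their E entries. Rows 1 and 3 agree on D; apply D→E and equate their E entries. Rows 1 and 2 agree on E; apply E→C and equate their C entries. Rows 1 and 3 agree on E; apply E→C and equate their C entries. Row 2 is now all distinguished symbols — the join is lossless.
Dependency preservation: C → DE; BE → A; A → BE; E → C are not contained in any single fragment, but the restricted closure of each left-hand side across the fragments still reaches the right-hand side; the remaining FDs each lie inside some fragment. All dependencies are preserved.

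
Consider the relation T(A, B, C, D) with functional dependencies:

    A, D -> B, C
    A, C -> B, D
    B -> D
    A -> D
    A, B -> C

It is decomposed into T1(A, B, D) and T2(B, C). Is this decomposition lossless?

Common attributes: T1 ∩ T2 = {B}.
Closure of {B}: B → D applies, adding D. So (B)⁺ = {B, D}.
The closure contains neither all of T1 = {A, B, D} nor all of T2 = {B, C}, so the common attributes are not a superkey of either fragment. The join is lossy.

No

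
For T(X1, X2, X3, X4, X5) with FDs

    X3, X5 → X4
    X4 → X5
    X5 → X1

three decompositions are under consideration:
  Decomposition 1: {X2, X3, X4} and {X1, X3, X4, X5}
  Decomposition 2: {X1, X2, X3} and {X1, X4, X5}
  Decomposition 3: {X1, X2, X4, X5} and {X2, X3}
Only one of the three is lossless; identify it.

Decomposition 1

Decomposition 1: common = {X3, X4}, closure = {X1, X3, X4, X5} → lossless.
Decomposition 2: common = {X1}, closure = {X1} → lossy.
Decomposition 3: common = {X2}, closure = {X2} → lossy.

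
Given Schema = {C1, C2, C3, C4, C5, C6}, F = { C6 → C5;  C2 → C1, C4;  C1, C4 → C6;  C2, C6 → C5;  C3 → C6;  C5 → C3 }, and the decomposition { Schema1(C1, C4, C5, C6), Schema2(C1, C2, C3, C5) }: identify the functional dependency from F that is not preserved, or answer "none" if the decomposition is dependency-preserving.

Check C2 → C1, C4: no single fragment contains all of {C1, C2, C4}, and the restricted closure of {C2} across the fragments never reaches {C1, C4}.
C6 → C5 is preserved.
C1, C4 → C6 is preserved.
C2, C6 → C5 is preserved.
C3 → C6 is preserved.
C5 → C3 is preserved.

C2 → C1, C4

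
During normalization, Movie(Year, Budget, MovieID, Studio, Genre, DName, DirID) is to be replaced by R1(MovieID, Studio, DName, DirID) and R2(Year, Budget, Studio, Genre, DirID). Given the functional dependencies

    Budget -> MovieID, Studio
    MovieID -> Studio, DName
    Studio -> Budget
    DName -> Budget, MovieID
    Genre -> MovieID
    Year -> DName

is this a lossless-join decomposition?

Yes

Common attributes: R1 ∩ R2 = {Studio, DirID}.
Closure of {Studio, DirID}: Studio → Budget applies, adding Budget; Budget → MovieID, Studio applies, adding MovieID; MovieID → Studio, DName applies, adding DName. So (Studio, DirID)⁺ = {Budget, MovieID, Studio, DName, DirID}.
This closure contains every attribute of R1, so R1 ∩ R2 → R1. The join is lossless.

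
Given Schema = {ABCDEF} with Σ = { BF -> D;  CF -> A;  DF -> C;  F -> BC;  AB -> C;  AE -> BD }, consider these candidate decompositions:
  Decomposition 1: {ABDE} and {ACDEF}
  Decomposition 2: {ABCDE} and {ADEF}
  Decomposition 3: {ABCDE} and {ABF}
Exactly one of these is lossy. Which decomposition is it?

Decomposition 1: common = {ADE}, closure = {ABCDE} → lossless.
Decomposition 2: common = {ADE}, closure = {ABCDE} → lossless.
Decomposition 3: common = {AB}, closure = {ABC} → lossy.

Decomposition 3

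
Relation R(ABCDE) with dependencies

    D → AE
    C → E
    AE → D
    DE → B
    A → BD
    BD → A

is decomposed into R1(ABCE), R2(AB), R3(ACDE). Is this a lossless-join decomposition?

Chase test. Columns are ABCDE; row i has aⱼ where attribute j ∈ Ri, else bᵢⱼ.
Initial tableau (one row per fragment):
  row 1: a1 a2 a3 b14 a5
  row 2: a1 a2 b23 b24 b25
  row 3: a1 b32 a3 a4 a5
Rows 1 and 3 agree on AE; apply AE→D and equate their D entries.
Rows 1 and 3 agree on DE; apply DE→B and equate their B entries.
Rows 1 and 2 agree on A; apply A→BD and equate their BD entries.
Rows 1 and 2 agree on D; apply D→AE and equate their AE entries.
Row 1 is now all distinguished symbols — the join is lossless.

Yes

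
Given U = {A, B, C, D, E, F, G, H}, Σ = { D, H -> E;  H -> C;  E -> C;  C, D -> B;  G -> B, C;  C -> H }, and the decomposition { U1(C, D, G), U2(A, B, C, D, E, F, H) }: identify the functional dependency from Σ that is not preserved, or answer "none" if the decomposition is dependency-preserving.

Check G → B, C: no single fragment contains all of {B, C, G}, and the restricted closure of {G} across the fragments never reaches {B, C}.
D, H → E is preserved.
H → C is preserved.
E → C is preserved.
C, D → B is preserved.
C → H is preserved.

G -> B, C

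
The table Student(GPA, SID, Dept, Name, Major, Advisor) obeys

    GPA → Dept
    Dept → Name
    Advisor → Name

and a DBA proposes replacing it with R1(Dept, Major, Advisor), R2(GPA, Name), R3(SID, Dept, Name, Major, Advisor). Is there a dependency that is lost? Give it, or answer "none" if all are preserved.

Check GPA → Dept: no single fragment contains all of {GPA, Dept}, and the restricted closure of {GPA} across the fragments never reaches {Dept}.
Dept → Name is preserved.
Advisor → Name is preserved.

GPA → Dept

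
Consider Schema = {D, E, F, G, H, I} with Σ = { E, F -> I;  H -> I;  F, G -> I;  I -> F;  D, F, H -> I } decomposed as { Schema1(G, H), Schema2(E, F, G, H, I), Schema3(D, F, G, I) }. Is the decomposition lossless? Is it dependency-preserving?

Lossless test (chase): Rows 1 and 2 agree on H; apply H→I and equate their I entries. Rows 1 and 2 agree on I; apply I→F and equate their F entries. No row becomes fully distinguished — the join is lossy.
Dependency preservation: D, F, H → I is not contained in any single fragment, but the restricted closure of its left-hand side across the fragments still reaches the right-hand side; the remaining FDs each lie inside some fragment. All dependencies are preserved.

lossy but dependency-preserving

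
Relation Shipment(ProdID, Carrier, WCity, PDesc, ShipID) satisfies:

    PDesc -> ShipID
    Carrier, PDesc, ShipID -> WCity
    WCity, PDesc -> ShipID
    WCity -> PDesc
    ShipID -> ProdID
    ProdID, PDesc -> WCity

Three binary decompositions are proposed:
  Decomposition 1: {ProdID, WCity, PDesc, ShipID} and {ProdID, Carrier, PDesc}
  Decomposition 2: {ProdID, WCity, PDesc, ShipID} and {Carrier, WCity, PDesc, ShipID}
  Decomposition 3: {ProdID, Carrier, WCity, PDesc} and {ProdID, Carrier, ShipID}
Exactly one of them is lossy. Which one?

Decomposition 1: common = {ProdID, PDesc}, closure = {ProdID, WCity, PDesc, ShipID} → lossless.
Decomposition 2: common = {WCity, PDesc, ShipID}, closure = {ProdID, WCity, PDesc, ShipID} → lossless.
Decomposition 3: common = {ProdID, Carrier}, closure = {ProdID, Carrier} → lossy.

Decomposition 3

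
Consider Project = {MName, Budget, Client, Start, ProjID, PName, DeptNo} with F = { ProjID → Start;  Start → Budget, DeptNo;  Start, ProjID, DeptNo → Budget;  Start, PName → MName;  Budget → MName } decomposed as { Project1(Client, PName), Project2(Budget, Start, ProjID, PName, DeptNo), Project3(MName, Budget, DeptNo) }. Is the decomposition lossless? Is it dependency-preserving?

Lossless test (chase): Rows 2 and 3 agree on Budget; apply Budget→MName and equate their MName entries. No row becomes fully distinguished — the join is lossy.
Dependency preservation: Start, PName → MName is not contained in any single fragment, but the restricted closure of its left-hand side across the fragments still reaches the right-hand side; the remaining FDs each lie inside some fragment. All dependencies are preserved.

lossy but dependency-preserving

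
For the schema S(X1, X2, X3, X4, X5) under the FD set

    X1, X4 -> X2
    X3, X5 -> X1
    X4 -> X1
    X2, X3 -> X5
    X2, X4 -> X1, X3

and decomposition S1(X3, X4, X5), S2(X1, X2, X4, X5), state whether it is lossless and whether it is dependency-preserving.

lossless but not dependency-preserving

Lossless test: (X4, X5)⁺ = {X1, X2, X3, X4, X5}, which contains all of one fragment — lossless.
Dependency preservation: the restricted closure of {X3, X5} across the fragments never reaches {X1}, so X3, X5 → X1 cannot be enforced without a join — not preserved.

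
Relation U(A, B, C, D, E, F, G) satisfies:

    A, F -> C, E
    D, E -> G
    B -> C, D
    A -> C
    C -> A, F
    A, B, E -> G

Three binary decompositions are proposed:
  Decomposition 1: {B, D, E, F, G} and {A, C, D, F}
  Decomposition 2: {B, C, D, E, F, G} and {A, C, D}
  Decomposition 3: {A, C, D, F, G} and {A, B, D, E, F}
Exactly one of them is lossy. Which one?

Decomposition 1: common = {D, F}, closure = {D, F} → lossy.
Decomposition 2: common = {C, D}, closure = {A, C, D, E, F, G} → lossless.
Decomposition 3: common = {A, D, F}, closure = {A, C, D, E, F, G} → lossless.

Decomposition 1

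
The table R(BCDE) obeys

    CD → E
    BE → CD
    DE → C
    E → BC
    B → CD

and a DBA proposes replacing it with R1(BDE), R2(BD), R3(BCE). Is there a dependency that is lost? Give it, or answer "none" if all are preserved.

CD → E

Check CD → E: no single fragment contains all of {CDE}, and the restricted closure of {CD} across the fragments never reaches {E}.
BE → CD is preserved.
DE → C is preserved.
E → BC is preserved.
B → CD is preserved.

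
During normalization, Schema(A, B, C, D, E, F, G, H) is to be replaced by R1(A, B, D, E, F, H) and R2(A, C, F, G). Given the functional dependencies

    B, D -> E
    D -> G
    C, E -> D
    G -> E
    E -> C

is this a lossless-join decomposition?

No

Common attributes: R1 ∩ R2 = {A, F}.
No dependency enlarges {A, F}, so (A, F)⁺ = {A, F}.
The closure contains neither all of R1 = {A, B, D, E, F, H} nor all of R2 = {A, C, F, G}, so the common attributes are not a superkey of either fragment. The join is lossy.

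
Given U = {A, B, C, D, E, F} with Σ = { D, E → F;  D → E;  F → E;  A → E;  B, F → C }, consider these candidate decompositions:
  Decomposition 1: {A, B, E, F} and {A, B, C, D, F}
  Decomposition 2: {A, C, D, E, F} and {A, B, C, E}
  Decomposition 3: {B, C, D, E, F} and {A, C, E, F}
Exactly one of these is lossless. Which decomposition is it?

Decomposition 1: common = {A, B, F}, closure = {A, B, C, E, F} → lossless.
Decomposition 2: common = {A, C, E}, closure = {A, C, E} → lossy.
Decomposition 3: common = {C, E, F}, closure = {C, E, F} → lossy.

Decomposition 1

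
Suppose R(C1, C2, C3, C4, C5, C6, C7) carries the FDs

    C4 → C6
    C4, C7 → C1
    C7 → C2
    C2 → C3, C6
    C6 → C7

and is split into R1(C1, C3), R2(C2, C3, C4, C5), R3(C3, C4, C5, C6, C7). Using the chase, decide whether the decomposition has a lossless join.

Chase test. Columns are C1, C2, C3, C4, C5, C6, C7; row i has aⱼ where attribute j ∈ Ri, else bᵢⱼ.
Initial tableau (one row per fragment):
  row 1: a1 b12 a3 b14 b15 b16 b17
  row 2: b21 a2 a3 a4 a5 b26 b27
  row 3: b31 b32 a3 a4 a5 a6 a7
Rows 2 and 3 agree on C4; apply C4→C6 and equate their C6 entries.
Rows 2 and 3 agree on C6; apply C6→C7 and equate their C7 entries.
Rows 2 and 3 agree on C4, C7; apply C4, C7→C1 and equate their C1 entries.
Rows 2 and 3 agree on C7; apply C7→C2 and equate their C2 entries.
No row becomes fully distinguished — the join is lossy.

No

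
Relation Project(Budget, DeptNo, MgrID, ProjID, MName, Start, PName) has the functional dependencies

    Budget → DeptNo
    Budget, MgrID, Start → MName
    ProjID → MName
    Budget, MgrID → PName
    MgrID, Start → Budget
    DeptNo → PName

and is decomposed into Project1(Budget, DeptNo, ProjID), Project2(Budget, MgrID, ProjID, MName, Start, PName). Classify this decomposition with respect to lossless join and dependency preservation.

Lossless test: (Budget, ProjID)⁺ = {Budget, DeptNo, ProjID, MName, PName}, which contains all of one fragment — lossless.
Dependency preservation: the restricted closure of {DeptNo} across the fragments never reaches {PName}, so DeptNo → PName cannot be enforced without a join — not preserved.

lossless but not dependency-preserving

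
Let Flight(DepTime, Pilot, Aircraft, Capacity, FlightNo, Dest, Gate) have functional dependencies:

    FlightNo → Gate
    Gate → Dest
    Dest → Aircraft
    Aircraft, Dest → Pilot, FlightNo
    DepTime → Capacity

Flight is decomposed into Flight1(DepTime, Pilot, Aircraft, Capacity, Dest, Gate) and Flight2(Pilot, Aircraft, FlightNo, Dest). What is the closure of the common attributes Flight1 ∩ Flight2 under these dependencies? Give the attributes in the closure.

Pilot, Aircraft, FlightNo, Dest, Gate

Flight1 ∩ Flight2 = {Pilot, Aircraft, Dest}.
Aircraft, Dest → Pilot, FlightNo applies, adding FlightNo
FlightNo → Gate applies, adding Gate
Closure: {Pilot, Aircraft, FlightNo, Dest, Gate}.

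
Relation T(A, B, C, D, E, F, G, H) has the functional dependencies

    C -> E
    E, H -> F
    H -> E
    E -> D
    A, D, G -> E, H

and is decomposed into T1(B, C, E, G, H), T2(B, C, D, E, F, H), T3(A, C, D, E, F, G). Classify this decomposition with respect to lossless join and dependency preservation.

lossy and not dependency-preserving

Lossless test (chase): Rows 1 and 2 agree on E, H; apply E, H→F and equate their F entries. Rows 1 and 2 agree on E; apply E→D and equate their D entries. No row becomes fully distinguished — the join is lossy.
Dependency preservation: the restricted closure of {A, D, G} across the fragments never reaches {E, H}, so A, D, G → E, H cannot be enforced without a join — not preserved.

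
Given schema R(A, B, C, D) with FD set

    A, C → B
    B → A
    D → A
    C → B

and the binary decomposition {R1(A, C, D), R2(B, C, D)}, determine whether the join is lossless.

Yes

Common attributes: R1 ∩ R2 = {C, D}.
Closure of {C, D}: D → A applies, adding A; C → B applies, adding B. So (C, D)⁺ = {A, B, C, D}.
This closure contains every attribute of R1, so R1 ∩ R2 → R1. The join is lossless.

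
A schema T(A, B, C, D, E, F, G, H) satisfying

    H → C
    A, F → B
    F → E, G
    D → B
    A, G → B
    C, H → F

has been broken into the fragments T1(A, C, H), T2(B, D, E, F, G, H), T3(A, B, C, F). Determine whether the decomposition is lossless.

No

Chase test. Columns are A, B, C, D, E, F, G, H; row i has aⱼ where attribute j ∈ Ti, else bᵢⱼ.
Initial tableau (one row per fragment):
  row 1: a1 b12 a3 b14 b15 b16 b17 a8
  row 2: b21 a2 b23 a4 a5 a6 a7 a8
  row 3: a1 a2 a3 b34 b35 a6 b37 b38
Rows 1 and 2 agree on H; apply H→C and equate their C entries.
Rows 2 and 3 agree on F; apply F→E, G and equate their E, G entries.
Rows 1 and 2 agree on C, H; apply C, H→F and equate their F entries.
Rows 1 and 3 agree on A, F; apply A, F→B and equate their B entries.
Rows 1 and 2 agree on F; apply F→E, G and equate their E, G entries.
No row becomes fully distinguished — the join is lossy.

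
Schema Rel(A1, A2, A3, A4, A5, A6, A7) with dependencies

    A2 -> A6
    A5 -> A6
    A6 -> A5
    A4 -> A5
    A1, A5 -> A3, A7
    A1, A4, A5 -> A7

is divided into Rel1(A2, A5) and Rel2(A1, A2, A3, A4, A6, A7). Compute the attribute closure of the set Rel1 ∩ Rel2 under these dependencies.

Rel1 ∩ Rel2 = {A2}.
A2 → A6 applies, adding A6
A6 → A5 applies, adding A5
Closure: {A2, A5, A6}.

A2, A5, A6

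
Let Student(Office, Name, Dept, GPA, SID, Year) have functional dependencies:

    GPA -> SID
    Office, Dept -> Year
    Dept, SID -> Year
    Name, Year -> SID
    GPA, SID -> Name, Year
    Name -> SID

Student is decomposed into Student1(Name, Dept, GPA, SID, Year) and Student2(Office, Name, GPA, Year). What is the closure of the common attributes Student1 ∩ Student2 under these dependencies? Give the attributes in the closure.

Name, GPA, SID, Year

Student1 ∩ Student2 = {Name, GPA, Year}.
GPA → SID applies, adding SID
Closure: {Name, GPA, SID, Year}.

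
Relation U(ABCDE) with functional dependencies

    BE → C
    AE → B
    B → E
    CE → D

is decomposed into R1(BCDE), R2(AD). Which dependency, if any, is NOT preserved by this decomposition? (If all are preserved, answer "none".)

Check AE → B: no single fragment contains all of {ABE}, and the restricted closure of {AE} across the fragments never reaches {B}.
BE → C is preserved.
B → E is preserved.
CE → D is preserved.

AE → B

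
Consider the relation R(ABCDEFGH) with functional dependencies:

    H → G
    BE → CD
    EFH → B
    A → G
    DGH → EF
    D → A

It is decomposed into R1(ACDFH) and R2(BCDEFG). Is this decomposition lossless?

No

Common attributes: R1 ∩ R2 = {CDF}.
Closure of {CDF}: D → A applies, adding A; A → G applies, adding G. So (CDF)⁺ = {ACDFG}.
The closure contains neither all of R1 = {ACDFH} nor all of R2 = {BCDEFG}, so the common attributes are not a superkey of either fragment. The join is lossy.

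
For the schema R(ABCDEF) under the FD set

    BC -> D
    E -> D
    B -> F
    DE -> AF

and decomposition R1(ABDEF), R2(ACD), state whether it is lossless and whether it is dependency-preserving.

Lossless test: (AD)⁺ = {AD}, which is a superkey of neither fragment — lossy.
Dependency preservation: the restricted closure of {BC} across the fragments never reaches {D}, so BC → D cannot be enforced without a join — not preserved.

lossy and not dependency-preserving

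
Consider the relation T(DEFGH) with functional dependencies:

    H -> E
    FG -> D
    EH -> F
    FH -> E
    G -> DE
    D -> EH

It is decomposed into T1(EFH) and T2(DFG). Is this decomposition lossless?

No

Common attributes: T1 ∩ T2 = {F}.
No dependency enlarges {F}, so (F)⁺ = {F}.
The closure contains neither all of T1 = {EFH} nor all of T2 = {DFG}, so the common attributes are not a superkey of either fragment. The join is lossy.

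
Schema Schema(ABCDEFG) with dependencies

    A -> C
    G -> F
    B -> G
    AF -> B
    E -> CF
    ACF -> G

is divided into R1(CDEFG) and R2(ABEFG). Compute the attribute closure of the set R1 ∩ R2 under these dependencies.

R1 ∩ R2 = {EFG}.
E → CF applies, adding C
Closure: {CEFG}.

CEFG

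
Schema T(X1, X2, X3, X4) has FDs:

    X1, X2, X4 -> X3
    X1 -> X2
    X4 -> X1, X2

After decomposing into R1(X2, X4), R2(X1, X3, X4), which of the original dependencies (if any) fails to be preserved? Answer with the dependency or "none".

Check X1 → X2: no single fragment contains all of {X1, X2}, and the restricted closure of {X1} across the fragments never reaches {X2}.
X1, X2, X4 → X3 is preserved.
X4 → X1, X2 is preserved.

X1 -> X2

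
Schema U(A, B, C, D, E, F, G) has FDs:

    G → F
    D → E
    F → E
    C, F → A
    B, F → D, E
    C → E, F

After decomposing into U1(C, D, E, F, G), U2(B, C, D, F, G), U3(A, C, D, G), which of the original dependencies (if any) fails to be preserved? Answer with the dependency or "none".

G → F lies within U1.
D → E lies within U1.
F → E lies within U1.
C, F → A: restricted closure across fragments reaches A.
B, F → D, E: restricted closure across fragments reaches D, E.
C → E, F lies within U1.
Every dependency is enforceable on the fragments, so the decomposition is dependency-preserving.

none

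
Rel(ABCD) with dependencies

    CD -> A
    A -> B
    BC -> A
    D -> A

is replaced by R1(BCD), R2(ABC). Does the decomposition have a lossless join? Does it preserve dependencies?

Lossless test: (BC)⁺ = {ABC}, which contains all of one fragment — lossless.
Dependency preservation: the restricted closure of {D} across the fragments never reaches {A}, so D → A cannot be enforced without a join — not preserved.

lossless but not dependency-preserving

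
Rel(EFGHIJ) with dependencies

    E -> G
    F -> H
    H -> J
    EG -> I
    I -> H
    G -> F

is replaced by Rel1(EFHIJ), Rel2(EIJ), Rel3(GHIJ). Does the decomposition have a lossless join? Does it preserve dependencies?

Lossless test (chase): Rows 1 and 2 agree on E; apply E→G and equate their G entries. Rows 1 and 2 agree on I; apply I→H and equate their H entries. Rows 1 and 2 agree on G; apply G→F and equate their F entries. No row becomes fully distinguished — the join is lossy.
Dependency preservation: the restricted closure of {E} across the fragments never reaches {G}, so E → G cannot be enforced without a join — not preserved.

lossy and not dependency-preserving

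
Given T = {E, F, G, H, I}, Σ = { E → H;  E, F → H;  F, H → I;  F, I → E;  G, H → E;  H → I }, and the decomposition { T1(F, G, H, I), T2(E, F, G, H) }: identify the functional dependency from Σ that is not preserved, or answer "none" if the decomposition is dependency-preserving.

E → H lies within T2.
E, F → H lies within T2.
F, H → I lies within T1.
F, I → E: restricted closure across fragments reaches E.
G, H → E lies within T2.
H → I lies within T1.
Every dependency is enforceable on the fragments, so the decomposition is dependency-preserving.

none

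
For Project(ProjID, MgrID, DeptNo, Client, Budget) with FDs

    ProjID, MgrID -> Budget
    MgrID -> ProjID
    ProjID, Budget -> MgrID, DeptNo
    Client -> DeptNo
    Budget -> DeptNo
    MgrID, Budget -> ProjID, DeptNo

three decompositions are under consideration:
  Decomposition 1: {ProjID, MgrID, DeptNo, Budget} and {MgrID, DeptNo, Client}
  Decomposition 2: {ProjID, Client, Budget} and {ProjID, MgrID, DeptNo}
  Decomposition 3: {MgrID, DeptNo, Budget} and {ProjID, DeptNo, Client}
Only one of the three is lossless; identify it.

Decomposition 1

Decomposition 1: common = {MgrID, DeptNo}, closure = {ProjID, MgrID, DeptNo, Budget} → lossless.
Decomposition 2: common = {ProjID}, closure = {ProjID} → lossy.
Decomposition 3: common = {DeptNo}, closure = {DeptNo} → lossy.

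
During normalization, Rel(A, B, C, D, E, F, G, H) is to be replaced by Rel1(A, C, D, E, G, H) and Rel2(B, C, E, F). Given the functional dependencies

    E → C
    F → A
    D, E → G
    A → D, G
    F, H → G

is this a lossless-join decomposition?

No

Common attributes: Rel1 ∩ Rel2 = {C, E}.
No dependency enlarges {C, E}, so (C, E)⁺ = {C, E}.
The closure contains neither all of Rel1 = {A, C, D, E, G, H} nor all of Rel2 = {B, C, E, F}, so the common attributes are not a superkey of either fragment. The join is lossy.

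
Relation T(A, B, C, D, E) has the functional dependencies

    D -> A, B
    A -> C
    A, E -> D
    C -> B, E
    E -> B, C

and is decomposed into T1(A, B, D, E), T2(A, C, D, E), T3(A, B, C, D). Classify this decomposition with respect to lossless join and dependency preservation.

lossless and dependency-preserving

Lossless test (chase): Rows 1 and 2 agree on D; apply D→A, B and equate their A, B entries. Rows 1 and 2 agree on A; apply A→C and equate their C entries. Rows 1 and 3 agree on C; apply C→B, E and equate their B, E entries. Row 1 is now all distinguished symbols — the join is lossless.
Dependency preservation: C → B, E; E → B, C are not contained in any single fragment, but the restricted closure of each left-hand side across the fragments still reaches the right-hand side; the remaining FDs each lie inside some fragment. All dependencies are preserved.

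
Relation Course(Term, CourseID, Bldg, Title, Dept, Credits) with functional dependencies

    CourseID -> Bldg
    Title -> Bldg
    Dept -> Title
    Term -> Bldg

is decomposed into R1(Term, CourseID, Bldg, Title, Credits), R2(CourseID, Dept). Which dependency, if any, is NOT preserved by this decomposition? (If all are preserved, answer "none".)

Dept -> Title

Check Dept → Title: no single fragment contains all of {Title, Dept}, and the restricted closure of {Dept} across the fragments never reaches {Title}.
CourseID → Bldg is preserved.
Title → Bldg is preserved.
Term → Bldg is preserved.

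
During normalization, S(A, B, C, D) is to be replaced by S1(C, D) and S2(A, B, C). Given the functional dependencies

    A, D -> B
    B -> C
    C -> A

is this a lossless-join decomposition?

Common attributes: S1 ∩ S2 = {C}.
Closure of {C}: C → A applies, adding A. So (C)⁺ = {A, C}.
The closure contains neither all of S1 = {C, D} nor all of S2 = {A, B, C}, so the common attributes are not a superkey of either fragment. The join is lossy.

No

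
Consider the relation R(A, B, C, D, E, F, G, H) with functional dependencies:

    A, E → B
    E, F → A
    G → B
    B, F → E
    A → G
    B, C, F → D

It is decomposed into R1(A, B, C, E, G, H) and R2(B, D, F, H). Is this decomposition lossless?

No

Common attributes: R1 ∩ R2 = {B, H}.
No dependency enlarges {B, H}, so (B, H)⁺ = {B, H}.
The closure contains neither all of R1 = {A, B, C, E, G, H} nor all of R2 = {B, D, F, H}, so the common attributes are not a superkey of either fragment. The join is lossy.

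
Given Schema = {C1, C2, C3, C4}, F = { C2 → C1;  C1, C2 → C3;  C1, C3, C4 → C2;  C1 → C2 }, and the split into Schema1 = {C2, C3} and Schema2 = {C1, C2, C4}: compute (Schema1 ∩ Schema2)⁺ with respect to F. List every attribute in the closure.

C1, C2, C3

Schema1 ∩ Schema2 = {C2}.
C2 → C1 applies, adding C1
C1, C2 → C3 applies, adding C3
Closure: {C1, C2, C3}.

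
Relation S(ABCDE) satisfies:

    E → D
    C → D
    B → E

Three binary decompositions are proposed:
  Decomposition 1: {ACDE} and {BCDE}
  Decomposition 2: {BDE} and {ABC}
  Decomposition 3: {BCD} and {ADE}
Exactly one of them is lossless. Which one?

Decomposition 2

Decomposition 1: common = {CDE}, closure = {CDE} → lossy.
Decomposition 2: common = {B}, closure = {BDE} → lossless.
Decomposition 3: common = {D}, closure = {D} → lossy.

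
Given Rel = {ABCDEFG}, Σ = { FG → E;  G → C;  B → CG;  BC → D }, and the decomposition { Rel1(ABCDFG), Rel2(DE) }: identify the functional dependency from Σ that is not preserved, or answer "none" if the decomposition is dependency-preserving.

FG → E

Check FG → E: no single fragment contains all of {EFG}, and the restricted closure of {FG} across the fragments never reaches {E}.
G → C is preserved.
B → CG is preserved.
BC → D is preserved.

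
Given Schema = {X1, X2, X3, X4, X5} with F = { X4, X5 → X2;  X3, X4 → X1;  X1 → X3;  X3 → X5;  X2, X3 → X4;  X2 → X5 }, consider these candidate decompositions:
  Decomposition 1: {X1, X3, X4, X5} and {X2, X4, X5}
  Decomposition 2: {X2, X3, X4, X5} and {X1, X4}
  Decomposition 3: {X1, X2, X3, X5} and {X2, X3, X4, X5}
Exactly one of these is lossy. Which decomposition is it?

Decomposition 1: common = {X4, X5}, closure = {X2, X4, X5} → lossless.
Decomposition 2: common = {X4}, closure = {X4} → lossy.
Decomposition 3: common = {X2, X3, X5}, closure = {X1, X2, X3, X4, X5} → lossless.

Decomposition 2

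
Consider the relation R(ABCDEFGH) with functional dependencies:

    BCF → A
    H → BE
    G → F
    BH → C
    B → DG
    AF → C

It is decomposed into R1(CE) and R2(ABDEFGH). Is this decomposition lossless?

No

Common attributes: R1 ∩ R2 = {E}.
No dependency enlarges {E}, so (E)⁺ = {E}.
The closure contains neither all of R1 = {CE} nor all of R2 = {ABDEFGH}, so the common attributes are not a superkey of either fragment. The join is lossy.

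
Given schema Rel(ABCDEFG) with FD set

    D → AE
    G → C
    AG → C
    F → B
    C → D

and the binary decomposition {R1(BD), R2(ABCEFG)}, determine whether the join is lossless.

No

Common attributes: R1 ∩ R2 = {B}.
No dependency enlarges {B}, so (B)⁺ = {B}.
The closure contains neither all of R1 = {BD} nor all of R2 = {ABCEFG}, so the common attributes are not a superkey of either fragment. The join is lossy.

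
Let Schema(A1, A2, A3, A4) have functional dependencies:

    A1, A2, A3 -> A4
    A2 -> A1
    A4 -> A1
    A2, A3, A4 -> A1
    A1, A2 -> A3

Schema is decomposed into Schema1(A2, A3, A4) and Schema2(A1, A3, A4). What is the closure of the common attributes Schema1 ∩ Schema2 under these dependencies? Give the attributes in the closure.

A1, A3, A4

Schema1 ∩ Schema2 = {A3, A4}.
A4 → A1 applies, adding A1
Closure: {A1, A3, A4}.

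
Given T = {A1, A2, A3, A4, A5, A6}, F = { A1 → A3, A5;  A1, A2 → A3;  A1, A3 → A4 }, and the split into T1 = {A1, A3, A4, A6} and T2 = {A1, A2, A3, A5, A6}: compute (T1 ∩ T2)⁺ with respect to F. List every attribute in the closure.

T1 ∩ T2 = {A1, A3, A6}.
A1 → A3, A5 applies, adding A5
A1, A3 → A4 applies, adding A4
Closure: {A1, A3, A4, A5, A6}.

A1, A3, A4, A5, A6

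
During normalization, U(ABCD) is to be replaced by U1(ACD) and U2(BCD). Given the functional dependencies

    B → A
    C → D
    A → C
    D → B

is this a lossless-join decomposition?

Yes

Common attributes: U1 ∩ U2 = {CD}.
Closure of {CD}: D → B applies, adding B; B → A applies, adding A. So (CD)⁺ = {ABCD}.
This closure contains every attribute of U1, so U1 ∩ U2 → U1. The join is lossless.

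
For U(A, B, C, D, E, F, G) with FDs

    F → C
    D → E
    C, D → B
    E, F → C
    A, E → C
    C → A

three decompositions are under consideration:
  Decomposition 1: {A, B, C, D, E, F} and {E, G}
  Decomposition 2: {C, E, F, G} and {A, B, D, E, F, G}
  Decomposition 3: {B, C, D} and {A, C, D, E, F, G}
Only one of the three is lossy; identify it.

Decomposition 1

Decomposition 1: common = {E}, closure = {E} → lossy.
Decomposition 2: common = {E, F, G}, closure = {A, C, E, F, G} → lossless.
Decomposition 3: common = {C, D}, closure = {A, B, C, D, E} → lossless.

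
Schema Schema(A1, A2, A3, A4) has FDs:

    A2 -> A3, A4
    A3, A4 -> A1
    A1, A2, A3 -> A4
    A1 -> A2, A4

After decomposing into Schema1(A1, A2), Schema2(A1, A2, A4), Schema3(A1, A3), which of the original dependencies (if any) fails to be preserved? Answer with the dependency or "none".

A3, A4 -> A1

Check A3, A4 → A1: no single fragment contains all of {A1, A3, A4}, and the restricted closure of {A3, A4} across the fragments never reaches {A1}.
A2 → A3, A4 is preserved.
A1, A2, A3 → A4 is preserved.
A1 → A2, A4 is preserved.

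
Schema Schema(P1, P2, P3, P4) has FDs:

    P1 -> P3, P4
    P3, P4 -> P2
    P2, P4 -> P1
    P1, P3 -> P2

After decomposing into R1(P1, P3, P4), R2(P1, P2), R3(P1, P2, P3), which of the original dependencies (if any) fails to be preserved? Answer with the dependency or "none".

P2, P4 -> P1

Check P2, P4 → P1: no single fragment contains all of {P1, P2, P4}, and the restricted closure of {P2, P4} across the fragments never reaches {P1}.
P1 → P3, P4 is preserved.
P3, P4 → P2 is preserved.
P1, P3 → P2 is preserved.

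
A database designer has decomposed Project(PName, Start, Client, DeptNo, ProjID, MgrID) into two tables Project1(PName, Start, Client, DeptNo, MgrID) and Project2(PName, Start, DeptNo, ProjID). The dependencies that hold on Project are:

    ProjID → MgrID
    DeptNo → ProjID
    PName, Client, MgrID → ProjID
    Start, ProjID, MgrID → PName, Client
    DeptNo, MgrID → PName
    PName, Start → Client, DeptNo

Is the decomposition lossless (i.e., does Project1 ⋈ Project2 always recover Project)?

Yes

Common attributes: Project1 ∩ Project2 = {PName, Start, DeptNo}.
Closure of {PName, Start, DeptNo}: DeptNo → ProjID applies, adding ProjID; PName, Start → Client, DeptNo applies, adding Client; ProjID → MgrID applies, adding MgrID. So (PName, Start, DeptNo)⁺ = {PName, Start, Client, DeptNo, ProjID, MgrID}.
This closure contains every attribute of Project1, so Project1 ∩ Project2 → Project1. The join is lossless.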